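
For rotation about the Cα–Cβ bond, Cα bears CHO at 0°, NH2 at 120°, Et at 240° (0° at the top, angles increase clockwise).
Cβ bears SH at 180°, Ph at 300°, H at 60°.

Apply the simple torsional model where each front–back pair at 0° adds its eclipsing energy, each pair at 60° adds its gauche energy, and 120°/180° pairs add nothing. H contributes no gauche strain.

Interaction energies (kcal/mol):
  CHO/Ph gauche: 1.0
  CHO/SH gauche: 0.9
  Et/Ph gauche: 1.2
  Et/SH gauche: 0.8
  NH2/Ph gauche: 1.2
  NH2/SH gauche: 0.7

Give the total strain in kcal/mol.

This conformer (staggered): CHO(0°)/Ph(300°) gauche 1.0; NH2(120°)/SH(180°) gauche 0.7; Et(240°)/SH(180°) gauche 0.8; Et(240°)/Ph(300°) gauche 1.2 → 3.7 kcal/mol.

3.7 kcal/mol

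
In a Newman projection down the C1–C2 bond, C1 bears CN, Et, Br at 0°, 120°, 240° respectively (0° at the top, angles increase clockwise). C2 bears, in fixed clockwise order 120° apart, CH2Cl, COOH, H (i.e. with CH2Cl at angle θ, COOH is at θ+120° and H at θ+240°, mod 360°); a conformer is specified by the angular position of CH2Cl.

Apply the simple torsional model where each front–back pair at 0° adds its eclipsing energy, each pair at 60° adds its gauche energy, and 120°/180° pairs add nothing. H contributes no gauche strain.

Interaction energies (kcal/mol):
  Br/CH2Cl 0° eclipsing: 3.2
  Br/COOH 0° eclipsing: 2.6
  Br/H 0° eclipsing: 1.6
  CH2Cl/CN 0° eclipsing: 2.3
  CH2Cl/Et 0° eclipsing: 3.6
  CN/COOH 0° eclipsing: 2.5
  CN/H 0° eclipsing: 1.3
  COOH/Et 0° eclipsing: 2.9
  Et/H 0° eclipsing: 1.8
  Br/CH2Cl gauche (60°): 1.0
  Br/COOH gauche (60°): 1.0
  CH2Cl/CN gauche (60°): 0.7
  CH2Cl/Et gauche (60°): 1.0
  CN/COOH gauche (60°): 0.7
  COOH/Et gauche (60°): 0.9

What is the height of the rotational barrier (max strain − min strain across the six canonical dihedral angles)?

CH2Cl at 0° (eclipsed): CN–CH2Cl eclipsed, Et–COOH eclipsed, Br–H eclipsed; 2.3 + 2.9 + 1.6 = 6.8 kcal/mol.
CH2Cl at 60° (staggered): CN–CH2Cl gauche, Et–CH2Cl gauche, Et–COOH gauche, Br–COOH gauche; 0.7 + 1.0 + 0.9 + 1.0 = 3.6 kcal/mol.
CH2Cl at 120° (eclipsed): CN–H eclipsed, Et–CH2Cl eclipsed, Br–COOH eclipsed; 1.3 + 3.6 + 2.6 = 7.5 kcal/mol.
CH2Cl at 180° (staggered): CN–COOH gauche, Et–CH2Cl gauche, Br–CH2Cl gauche, Br–COOH gauche; 0.7 + 1.0 + 1.0 + 1.0 = 3.7 kcal/mol.
CH2Cl at 240° (eclipsed): CN–COOH eclipsed, Et–H eclipsed, Br–CH2Cl eclipsed; 2.5 + 1.8 + 3.2 = 7.5 kcal/mol.
CH2Cl at 300° (staggered): CN–CH2Cl gauche, CN–COOH gauche, Et–COOH gauche, Br–CH2Cl gauche; 0.7 + 0.7 + 0.9 + 1.0 = 3.3 kcal/mol.
Max at 120° (7.5 kcal/mol), min at 300° (3.3 kcal/mol); barrier = 4.2 kcal/mol.

4.2 kcal/mol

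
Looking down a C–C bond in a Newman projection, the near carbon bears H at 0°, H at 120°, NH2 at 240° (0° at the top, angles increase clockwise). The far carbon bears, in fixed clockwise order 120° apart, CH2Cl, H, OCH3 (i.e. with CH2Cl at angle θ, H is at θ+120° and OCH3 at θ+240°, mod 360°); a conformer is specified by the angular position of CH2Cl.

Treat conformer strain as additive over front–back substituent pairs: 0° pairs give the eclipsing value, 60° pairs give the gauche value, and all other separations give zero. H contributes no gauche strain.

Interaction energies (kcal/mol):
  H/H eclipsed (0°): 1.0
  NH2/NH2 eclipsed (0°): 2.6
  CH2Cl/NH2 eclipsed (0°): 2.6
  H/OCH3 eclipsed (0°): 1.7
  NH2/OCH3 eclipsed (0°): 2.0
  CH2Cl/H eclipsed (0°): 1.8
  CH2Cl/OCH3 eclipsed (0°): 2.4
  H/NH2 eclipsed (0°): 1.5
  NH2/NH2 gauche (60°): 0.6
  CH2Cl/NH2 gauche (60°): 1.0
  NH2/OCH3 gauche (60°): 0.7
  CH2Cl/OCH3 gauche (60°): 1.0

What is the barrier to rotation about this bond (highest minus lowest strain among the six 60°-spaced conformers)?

CH2Cl at 0° (eclipsed): H(0°)/CH2Cl(0°) eclipsed 1.8; H(120°)/H(120°) eclipsed 1.0; NH2(240°)/OCH3(240°) eclipsed 2.0 → 4.8 kcal/mol.
CH2Cl at 60° (staggered): NH2(240°)/OCH3(300°) gauche 0.7 → 0.7 kcal/mol.
CH2Cl at 120° (eclipsed): H(0°)/OCH3(0°) eclipsed 1.7; H(120°)/CH2Cl(120°) eclipsed 1.8; NH2(240°)/H(240°) eclipsed 1.5 → 5.0 kcal/mol.
CH2Cl at 180° (staggered): NH2(240°)/CH2Cl(180°) gauche 1.0 → 1.0 kcal/mol.
CH2Cl at 240° (eclipsed): H(0°)/H(0°) eclipsed 1.0; H(120°)/OCH3(120°) eclipsed 1.7; NH2(240°)/CH2Cl(240°) eclipsed 2.6 → 5.3 kcal/mol.
CH2Cl at 300° (staggered): NH2(240°)/CH2Cl(300°) gauche 1.0; NH2(240°)/OCH3(180°) gauche 0.7 → 1.7 kcal/mol.
Max at 240° (5.3 kcal/mol), min at 60° (0.7 kcal/mol); barrier = 4.6 kcal/mol.

4.6 kcal/mol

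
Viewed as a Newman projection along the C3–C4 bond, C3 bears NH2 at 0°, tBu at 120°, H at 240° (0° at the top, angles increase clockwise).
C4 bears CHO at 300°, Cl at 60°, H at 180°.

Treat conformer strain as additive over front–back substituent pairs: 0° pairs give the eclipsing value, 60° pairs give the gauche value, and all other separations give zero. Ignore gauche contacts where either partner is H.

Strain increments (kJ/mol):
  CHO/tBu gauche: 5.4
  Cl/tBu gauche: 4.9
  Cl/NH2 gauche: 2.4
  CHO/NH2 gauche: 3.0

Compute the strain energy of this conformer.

10.3 kJ/mol

This conformer (staggered): NH2(0°)/CHO(300°) gauche 3.0; NH2(0°)/Cl(60°) gauche 2.4; tBu(120°)/Cl(60°) gauche 4.9 → 10.3 kJ/mol.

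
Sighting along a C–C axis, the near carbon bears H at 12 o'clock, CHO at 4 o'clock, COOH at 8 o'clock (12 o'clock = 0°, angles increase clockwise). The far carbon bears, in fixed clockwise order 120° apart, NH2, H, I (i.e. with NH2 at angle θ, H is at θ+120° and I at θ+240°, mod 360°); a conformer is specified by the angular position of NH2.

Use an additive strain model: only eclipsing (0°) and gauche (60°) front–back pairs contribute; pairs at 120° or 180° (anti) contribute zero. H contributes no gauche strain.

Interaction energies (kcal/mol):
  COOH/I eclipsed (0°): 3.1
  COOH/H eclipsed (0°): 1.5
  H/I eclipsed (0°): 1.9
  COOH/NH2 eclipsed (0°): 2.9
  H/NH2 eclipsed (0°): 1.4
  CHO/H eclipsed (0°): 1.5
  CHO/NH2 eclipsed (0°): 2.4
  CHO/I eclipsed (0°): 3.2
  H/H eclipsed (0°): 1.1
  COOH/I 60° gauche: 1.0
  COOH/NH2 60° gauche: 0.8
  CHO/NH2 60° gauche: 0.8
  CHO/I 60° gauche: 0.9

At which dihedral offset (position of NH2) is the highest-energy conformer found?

NH2 at 0° (eclipsed): H–NH2 eclipsed, CHO–H eclipsed, COOH–I eclipsed; 1.4 + 1.5 + 3.1 = 6.0 kcal/mol.
NH2 at 60° (staggered): CHO–NH2 gauche, COOH–I gauche; 0.8 + 1.0 = 1.8 kcal/mol.
NH2 at 120° (eclipsed): H–I eclipsed, CHO–NH2 eclipsed, COOH–H eclipsed; 1.9 + 2.4 + 1.5 = 5.8 kcal/mol.
NH2 at 180° (staggered): CHO–NH2 gauche, CHO–I gauche, COOH–NH2 gauche; 0.8 + 0.9 + 0.8 = 2.5 kcal/mol.
NH2 at 240° (eclipsed): H–H eclipsed, CHO–I eclipsed, COOH–NH2 eclipsed; 1.1 + 3.2 + 2.9 = 7.2 kcal/mol.
NH2 at 300° (staggered): CHO–I gauche, COOH–NH2 gauche, COOH–I gauche; 0.9 + 0.8 + 1.0 = 2.7 kcal/mol.
The maximum (7.2 kcal/mol) occurs with NH2 at 240°.

240°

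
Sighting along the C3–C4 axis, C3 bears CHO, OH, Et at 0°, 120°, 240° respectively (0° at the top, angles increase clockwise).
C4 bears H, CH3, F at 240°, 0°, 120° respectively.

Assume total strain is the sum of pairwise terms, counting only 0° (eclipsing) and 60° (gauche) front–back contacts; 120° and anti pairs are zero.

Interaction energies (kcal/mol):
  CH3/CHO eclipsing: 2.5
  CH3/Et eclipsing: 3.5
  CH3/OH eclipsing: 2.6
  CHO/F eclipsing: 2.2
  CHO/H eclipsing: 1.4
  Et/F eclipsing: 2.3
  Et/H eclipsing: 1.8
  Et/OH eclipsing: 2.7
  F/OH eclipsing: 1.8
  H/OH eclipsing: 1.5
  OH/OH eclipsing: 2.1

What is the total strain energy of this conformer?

This conformer is eclipsed. CHO at 0° is eclipsed with CH3 at 0° (2.5); OH at 120° is eclipsed with F at 120° (1.8); Et at 240° is eclipsed with H at 240° (1.8). Total 6.1 kcal/mol.

6.1 kcal/mol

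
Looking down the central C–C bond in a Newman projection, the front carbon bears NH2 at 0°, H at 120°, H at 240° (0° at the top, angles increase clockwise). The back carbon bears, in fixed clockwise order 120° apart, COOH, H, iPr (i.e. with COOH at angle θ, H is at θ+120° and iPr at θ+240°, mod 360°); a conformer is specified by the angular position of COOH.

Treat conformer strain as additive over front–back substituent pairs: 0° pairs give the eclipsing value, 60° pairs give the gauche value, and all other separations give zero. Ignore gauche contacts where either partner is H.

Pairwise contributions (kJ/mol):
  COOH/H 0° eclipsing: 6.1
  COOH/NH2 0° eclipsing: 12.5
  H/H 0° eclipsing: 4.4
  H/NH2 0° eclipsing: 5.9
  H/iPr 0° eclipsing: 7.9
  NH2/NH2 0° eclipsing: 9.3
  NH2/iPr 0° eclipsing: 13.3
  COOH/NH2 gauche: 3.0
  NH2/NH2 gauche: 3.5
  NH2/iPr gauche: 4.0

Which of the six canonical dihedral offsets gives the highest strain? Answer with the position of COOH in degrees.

COOH at 0° (eclipsed): NH2(0°)/COOH(0°) eclipsed 12.5; H(120°)/H(120°) eclipsed 4.4; H(240°)/iPr(240°) eclipsed 7.9 → 24.8 kJ/mol.
COOH at 60° (staggered): NH2(0°)/COOH(60°) gauche 3.0; NH2(0°)/iPr(300°) gauche 4.0 → 7.0 kJ/mol.
COOH at 120° (eclipsed): NH2(0°)/iPr(0°) eclipsed 13.3; H(120°)/COOH(120°) eclipsed 6.1; H(240°)/H(240°) eclipsed 4.4 → 23.8 kJ/mol.
COOH at 180° (staggered): NH2(0°)/iPr(60°) gauche 4.0 → 4.0 kJ/mol.
COOH at 240° (eclipsed): NH2(0°)/H(0°) eclipsed 5.9; H(120°)/iPr(120°) eclipsed 7.9; H(240°)/COOH(240°) eclipsed 6.1 → 19.9 kJ/mol.
COOH at 300° (staggered): NH2(0°)/COOH(300°) gauche 3.0 → 3.0 kJ/mol.
The maximum (24.8 kJ/mol) occurs with COOH at 0°.

0°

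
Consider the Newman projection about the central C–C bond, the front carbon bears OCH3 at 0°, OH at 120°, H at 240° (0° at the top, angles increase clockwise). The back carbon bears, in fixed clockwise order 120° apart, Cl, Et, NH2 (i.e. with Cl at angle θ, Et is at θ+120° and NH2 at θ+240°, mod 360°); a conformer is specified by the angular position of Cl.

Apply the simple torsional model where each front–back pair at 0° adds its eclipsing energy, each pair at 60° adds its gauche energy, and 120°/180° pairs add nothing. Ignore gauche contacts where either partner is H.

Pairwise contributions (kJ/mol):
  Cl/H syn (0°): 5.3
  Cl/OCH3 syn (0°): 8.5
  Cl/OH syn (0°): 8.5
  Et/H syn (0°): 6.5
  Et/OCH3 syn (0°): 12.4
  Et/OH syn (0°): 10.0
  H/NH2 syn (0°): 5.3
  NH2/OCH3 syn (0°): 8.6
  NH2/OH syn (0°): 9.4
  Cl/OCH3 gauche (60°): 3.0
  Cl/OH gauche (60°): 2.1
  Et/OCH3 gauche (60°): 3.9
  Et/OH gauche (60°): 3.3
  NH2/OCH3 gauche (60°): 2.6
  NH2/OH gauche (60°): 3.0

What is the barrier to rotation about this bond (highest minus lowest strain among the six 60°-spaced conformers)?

16.1 kJ/mol

Cl at 0° (eclipsed): OCH3(0°)/Cl(0°) eclipsed 8.5; OH(120°)/Et(120°) eclipsed 10.0; H(240°)/NH2(240°) eclipsed 5.3 → 23.8 kJ/mol.
Cl at 60° (staggered): OCH3(0°)/Cl(60°) gauche 3.0; OCH3(0°)/NH2(300°) gauche 2.6; OH(120°)/Cl(60°) gauche 2.1; OH(120°)/Et(180°) gauche 3.3 → 11.0 kJ/mol.
Cl at 120° (eclipsed): OCH3(0°)/NH2(0°) eclipsed 8.6; OH(120°)/Cl(120°) eclipsed 8.5; H(240°)/Et(240°) eclipsed 6.5 → 23.6 kJ/mol.
Cl at 180° (staggered): OCH3(0°)/Et(300°) gauche 3.9; OCH3(0°)/NH2(60°) gauche 2.6; OH(120°)/Cl(180°) gauche 2.1; OH(120°)/NH2(60°) gauche 3.0 → 11.6 kJ/mol.
Cl at 240° (eclipsed): OCH3(0°)/Et(0°) eclipsed 12.4; OH(120°)/NH2(120°) eclipsed 9.4; H(240°)/Cl(240°) eclipsed 5.3 → 27.1 kJ/mol.
Cl at 300° (staggered): OCH3(0°)/Cl(300°) gauche 3.0; OCH3(0°)/Et(60°) gauche 3.9; OH(120°)/Et(60°) gauche 3.3; OH(120°)/NH2(180°) gauche 3.0 → 13.2 kJ/mol.
Max at 240° (27.1 kJ/mol), min at 60° (11.0 kJ/mol); barrier = 16.1 kJ/mol.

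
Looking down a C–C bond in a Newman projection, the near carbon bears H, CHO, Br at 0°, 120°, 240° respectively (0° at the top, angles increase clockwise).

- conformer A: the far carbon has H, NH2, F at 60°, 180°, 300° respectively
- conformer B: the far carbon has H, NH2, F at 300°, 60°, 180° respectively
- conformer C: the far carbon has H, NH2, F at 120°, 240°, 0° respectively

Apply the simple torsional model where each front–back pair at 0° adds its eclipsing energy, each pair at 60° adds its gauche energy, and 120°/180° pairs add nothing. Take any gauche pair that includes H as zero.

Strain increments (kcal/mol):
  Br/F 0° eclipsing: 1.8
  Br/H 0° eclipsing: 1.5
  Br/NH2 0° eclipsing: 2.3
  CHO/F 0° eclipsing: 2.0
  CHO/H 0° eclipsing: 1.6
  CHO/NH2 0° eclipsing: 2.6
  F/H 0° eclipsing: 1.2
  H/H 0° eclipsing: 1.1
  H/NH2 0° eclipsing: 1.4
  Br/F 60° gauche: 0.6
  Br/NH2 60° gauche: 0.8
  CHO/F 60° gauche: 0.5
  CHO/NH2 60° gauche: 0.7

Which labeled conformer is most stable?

A (staggered): CHO(120°)/NH2(180°) gauche 0.7; Br(240°)/NH2(180°) gauche 0.8; Br(240°)/F(300°) gauche 0.6 → 2.1 kcal/mol.
B (staggered): CHO(120°)/NH2(60°) gauche 0.7; CHO(120°)/F(180°) gauche 0.5; Br(240°)/F(180°) gauche 0.6 → 1.8 kcal/mol.
C (eclipsed): H(0°)/F(0°) eclipsed 1.2; CHO(120°)/H(120°) eclipsed 1.6; Br(240°)/NH2(240°) eclipsed 2.3 → 5.1 kcal/mol.
B has the lowest total (1.8 kcal/mol).

B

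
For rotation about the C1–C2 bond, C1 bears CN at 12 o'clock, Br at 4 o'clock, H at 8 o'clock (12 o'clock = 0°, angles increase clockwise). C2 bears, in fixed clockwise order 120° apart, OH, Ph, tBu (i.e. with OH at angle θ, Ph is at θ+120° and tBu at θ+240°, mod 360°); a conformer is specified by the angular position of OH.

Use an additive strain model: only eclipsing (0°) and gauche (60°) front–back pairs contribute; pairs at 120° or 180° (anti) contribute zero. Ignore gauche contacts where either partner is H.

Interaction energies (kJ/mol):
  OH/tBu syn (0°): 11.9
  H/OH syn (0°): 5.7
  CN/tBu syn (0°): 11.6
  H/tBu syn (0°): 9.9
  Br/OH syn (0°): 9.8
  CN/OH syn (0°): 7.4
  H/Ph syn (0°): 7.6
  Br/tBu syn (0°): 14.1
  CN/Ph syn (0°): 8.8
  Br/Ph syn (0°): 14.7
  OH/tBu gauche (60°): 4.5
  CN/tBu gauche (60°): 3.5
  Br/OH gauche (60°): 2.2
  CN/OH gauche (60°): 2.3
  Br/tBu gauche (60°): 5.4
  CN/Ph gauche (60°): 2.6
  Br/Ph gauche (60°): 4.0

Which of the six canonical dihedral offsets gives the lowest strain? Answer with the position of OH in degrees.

OH at 0° (eclipsed): CN(0°)/OH(0°) eclipsed 7.4; Br(120°)/Ph(120°) eclipsed 14.7; H(240°)/tBu(240°) eclipsed 9.9 → 32.0 kJ/mol.
OH at 60° (staggered): CN(0°)/OH(60°) gauche 2.3; CN(0°)/tBu(300°) gauche 3.5; Br(120°)/OH(60°) gauche 2.2; Br(120°)/Ph(180°) gauche 4.0 → 12.0 kJ/mol.
OH at 120° (eclipsed): CN(0°)/tBu(0°) eclipsed 11.6; Br(120°)/OH(120°) eclipsed 9.8; H(240°)/Ph(240°) eclipsed 7.6 → 29.0 kJ/mol.
OH at 180° (staggered): CN(0°)/Ph(300°) gauche 2.6; CN(0°)/tBu(60°) gauche 3.5; Br(120°)/OH(180°) gauche 2.2; Br(120°)/tBu(60°) gauche 5.4 → 13.7 kJ/mol.
OH at 240° (eclipsed): CN(0°)/Ph(0°) eclipsed 8.8; Br(120°)/tBu(120°) eclipsed 14.1; H(240°)/OH(240°) eclipsed 5.7 → 28.6 kJ/mol.
OH at 300° (staggered): CN(0°)/OH(300°) gauche 2.3; CN(0°)/Ph(60°) gauche 2.6; Br(120°)/Ph(60°) gauche 4.0; Br(120°)/tBu(180°) gauche 5.4 → 14.3 kJ/mol.
The minimum (12.0 kJ/mol) occurs with OH at 60°.

60°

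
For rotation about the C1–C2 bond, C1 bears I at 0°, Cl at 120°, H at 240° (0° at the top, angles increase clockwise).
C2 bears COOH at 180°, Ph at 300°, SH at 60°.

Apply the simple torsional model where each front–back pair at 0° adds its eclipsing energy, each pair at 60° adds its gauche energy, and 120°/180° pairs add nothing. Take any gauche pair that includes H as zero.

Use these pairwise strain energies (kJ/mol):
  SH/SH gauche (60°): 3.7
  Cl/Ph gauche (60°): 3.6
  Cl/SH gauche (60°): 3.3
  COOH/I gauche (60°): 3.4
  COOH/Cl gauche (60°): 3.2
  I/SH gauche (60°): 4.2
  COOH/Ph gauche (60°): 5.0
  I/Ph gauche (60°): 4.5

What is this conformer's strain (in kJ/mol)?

15.2 kJ/mol

This conformer (staggered): I–Ph gauche, I–SH gauche, Cl–COOH gauche, Cl–SH gauche; 4.5 + 4.2 + 3.2 + 3.3 = 15.2 kJ/mol.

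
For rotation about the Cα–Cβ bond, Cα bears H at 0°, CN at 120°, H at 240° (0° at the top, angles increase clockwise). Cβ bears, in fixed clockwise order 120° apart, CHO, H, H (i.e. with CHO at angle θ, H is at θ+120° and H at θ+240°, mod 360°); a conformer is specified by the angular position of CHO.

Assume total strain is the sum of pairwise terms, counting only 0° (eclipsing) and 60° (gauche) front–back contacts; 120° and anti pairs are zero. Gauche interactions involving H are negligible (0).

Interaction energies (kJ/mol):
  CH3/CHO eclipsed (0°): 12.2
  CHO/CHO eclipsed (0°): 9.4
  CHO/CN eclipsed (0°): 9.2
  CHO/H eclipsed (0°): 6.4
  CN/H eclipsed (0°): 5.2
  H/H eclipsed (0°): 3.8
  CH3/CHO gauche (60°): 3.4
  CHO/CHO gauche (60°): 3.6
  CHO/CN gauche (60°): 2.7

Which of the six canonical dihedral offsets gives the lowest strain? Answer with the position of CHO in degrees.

300°

CHO at 0° (eclipsed): H–CHO eclipsed, CN–H eclipsed, H–H eclipsed; 6.4 + 5.2 + 3.8 = 15.4 kJ/mol.
CHO at 60° (staggered): CN–CHO gauche; 2.7 = 2.7 kJ/mol.
CHO at 120° (eclipsed): H–H eclipsed, CN–CHO eclipsed, H–H eclipsed; 3.8 + 9.2 + 3.8 = 16.8 kJ/mol.
CHO at 180° (staggered): CN–CHO gauche; 2.7 = 2.7 kJ/mol.
CHO at 240° (eclipsed): H–H eclipsed, CN–H eclipsed, H–CHO eclipsed; 3.8 + 5.2 + 6.4 = 15.4 kJ/mol.
CHO at 300° (staggered): no non-H gauche contacts → 0.0 kJ/mol.
The minimum (0.0 kJ/mol) occurs with CHO at 300°.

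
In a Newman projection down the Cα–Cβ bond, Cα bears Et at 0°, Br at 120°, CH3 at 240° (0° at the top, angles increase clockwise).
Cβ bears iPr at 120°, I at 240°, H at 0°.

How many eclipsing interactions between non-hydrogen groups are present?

2

Non-H eclipsing pairs: Br(120°)/iPr(120°); CH3(240°)/I(240°) — 2 interactions.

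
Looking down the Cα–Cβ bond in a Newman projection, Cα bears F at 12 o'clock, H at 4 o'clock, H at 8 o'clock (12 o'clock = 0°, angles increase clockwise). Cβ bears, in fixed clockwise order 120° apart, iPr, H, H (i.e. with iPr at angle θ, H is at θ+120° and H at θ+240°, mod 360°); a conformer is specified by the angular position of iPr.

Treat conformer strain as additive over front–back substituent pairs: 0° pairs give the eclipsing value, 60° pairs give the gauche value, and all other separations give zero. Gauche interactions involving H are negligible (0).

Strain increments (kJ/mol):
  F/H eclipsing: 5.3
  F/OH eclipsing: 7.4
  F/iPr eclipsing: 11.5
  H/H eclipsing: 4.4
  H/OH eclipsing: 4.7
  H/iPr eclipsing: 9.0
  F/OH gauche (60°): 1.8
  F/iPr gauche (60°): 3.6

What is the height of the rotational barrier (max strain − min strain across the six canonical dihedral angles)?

20.3 kJ/mol

iPr at 0° (eclipsed): F(0°)/iPr(0°) eclipsed 11.5; H(120°)/H(120°) eclipsed 4.4; H(240°)/H(240°) eclipsed 4.4 → 20.3 kJ/mol.
iPr at 60° (staggered): F(0°)/iPr(60°) gauche 3.6 → 3.6 kJ/mol.
iPr at 120° (eclipsed): F(0°)/H(0°) eclipsed 5.3; H(120°)/iPr(120°) eclipsed 9.0; H(240°)/H(240°) eclipsed 4.4 → 18.7 kJ/mol.
iPr at 180° (staggered): no non-H gauche contacts → 0.0 kJ/mol.
iPr at 240° (eclipsed): F(0°)/H(0°) eclipsed 5.3; H(120°)/H(120°) eclipsed 4.4; H(240°)/iPr(240°) eclipsed 9.0 → 18.7 kJ/mol.
iPr at 300° (staggered): F(0°)/iPr(300°) gauche 3.6 → 3.6 kJ/mol.
Max at 0° (20.3 kJ/mol), min at 180° (0.0 kJ/mol); barrier = 20.3 kJ/mol.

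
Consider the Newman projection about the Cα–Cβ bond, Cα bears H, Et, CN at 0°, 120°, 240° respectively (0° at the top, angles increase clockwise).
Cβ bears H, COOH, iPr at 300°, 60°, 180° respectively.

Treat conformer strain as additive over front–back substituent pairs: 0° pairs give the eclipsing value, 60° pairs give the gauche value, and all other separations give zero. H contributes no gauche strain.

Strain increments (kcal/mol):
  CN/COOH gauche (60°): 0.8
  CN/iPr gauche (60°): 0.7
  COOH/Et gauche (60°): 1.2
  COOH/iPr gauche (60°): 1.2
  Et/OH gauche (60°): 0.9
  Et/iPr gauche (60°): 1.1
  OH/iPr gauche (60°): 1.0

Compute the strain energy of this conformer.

3.0 kcal/mol

This conformer (staggered): Et(120°)/COOH(60°) gauche 1.2; Et(120°)/iPr(180°) gauche 1.1; CN(240°)/iPr(180°) gauche 0.7 → 3.0 kcal/mol.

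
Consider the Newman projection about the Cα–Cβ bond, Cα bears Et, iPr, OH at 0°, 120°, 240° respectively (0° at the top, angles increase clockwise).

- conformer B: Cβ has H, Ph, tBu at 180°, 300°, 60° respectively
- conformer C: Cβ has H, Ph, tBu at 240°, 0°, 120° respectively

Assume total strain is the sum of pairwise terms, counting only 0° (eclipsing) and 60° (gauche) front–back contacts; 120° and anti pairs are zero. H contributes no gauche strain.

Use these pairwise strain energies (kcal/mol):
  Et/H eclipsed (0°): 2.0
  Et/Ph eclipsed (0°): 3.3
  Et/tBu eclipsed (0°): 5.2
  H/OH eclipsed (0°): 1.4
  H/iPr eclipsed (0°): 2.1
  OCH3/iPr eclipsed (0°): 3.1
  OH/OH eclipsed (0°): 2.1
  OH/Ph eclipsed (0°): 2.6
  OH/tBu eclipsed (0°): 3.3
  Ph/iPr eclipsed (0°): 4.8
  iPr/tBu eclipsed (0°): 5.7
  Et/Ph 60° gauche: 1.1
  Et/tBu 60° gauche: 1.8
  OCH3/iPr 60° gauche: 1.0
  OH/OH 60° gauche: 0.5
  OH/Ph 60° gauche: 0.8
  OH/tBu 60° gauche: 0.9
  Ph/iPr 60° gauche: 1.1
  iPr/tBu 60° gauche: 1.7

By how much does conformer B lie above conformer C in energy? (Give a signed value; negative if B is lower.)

B (staggered): Et(0°)/Ph(300°) gauche 1.1; Et(0°)/tBu(60°) gauche 1.8; iPr(120°)/tBu(60°) gauche 1.7; OH(240°)/Ph(300°) gauche 0.8 → 5.4 kcal/mol.
C (eclipsed): Et(0°)/Ph(0°) eclipsed 3.3; iPr(120°)/tBu(120°) eclipsed 5.7; OH(240°)/H(240°) eclipsed 1.4 → 10.4 kcal/mol.
E(B) − E(C) = 5.4 − 10.4 = -5.0 kcal/mol.

-5.0 kcal/mol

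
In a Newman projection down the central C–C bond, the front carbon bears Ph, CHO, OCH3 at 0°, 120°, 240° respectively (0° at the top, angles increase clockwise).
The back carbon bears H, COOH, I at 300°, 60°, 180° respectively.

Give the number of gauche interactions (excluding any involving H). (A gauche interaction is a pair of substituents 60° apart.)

4

Non-H gauche pairs: Ph(0°)/COOH(60°); CHO(120°)/COOH(60°); CHO(120°)/I(180°); OCH3(240°)/I(180°) — 4 interactions.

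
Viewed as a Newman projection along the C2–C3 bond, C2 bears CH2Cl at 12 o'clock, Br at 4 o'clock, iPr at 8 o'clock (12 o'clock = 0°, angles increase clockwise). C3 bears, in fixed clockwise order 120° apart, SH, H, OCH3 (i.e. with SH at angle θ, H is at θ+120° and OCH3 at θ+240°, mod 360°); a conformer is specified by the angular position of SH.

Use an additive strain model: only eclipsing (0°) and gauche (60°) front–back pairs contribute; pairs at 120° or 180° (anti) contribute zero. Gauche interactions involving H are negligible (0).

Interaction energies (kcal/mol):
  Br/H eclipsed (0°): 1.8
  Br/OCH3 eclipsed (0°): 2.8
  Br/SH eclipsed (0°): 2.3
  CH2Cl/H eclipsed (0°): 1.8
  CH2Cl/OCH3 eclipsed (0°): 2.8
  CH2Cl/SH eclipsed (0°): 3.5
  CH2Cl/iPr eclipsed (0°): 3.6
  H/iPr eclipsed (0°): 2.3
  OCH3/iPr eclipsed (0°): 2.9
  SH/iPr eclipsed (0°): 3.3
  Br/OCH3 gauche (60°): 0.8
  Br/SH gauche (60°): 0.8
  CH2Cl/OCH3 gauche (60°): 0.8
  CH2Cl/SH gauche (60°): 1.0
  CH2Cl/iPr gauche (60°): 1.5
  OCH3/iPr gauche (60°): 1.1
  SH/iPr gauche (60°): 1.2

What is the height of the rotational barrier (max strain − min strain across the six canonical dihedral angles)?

SH at 0° (eclipsed): CH2Cl(0°)/SH(0°) eclipsed 3.5; Br(120°)/H(120°) eclipsed 1.8; iPr(240°)/OCH3(240°) eclipsed 2.9 → 8.2 kcal/mol.
SH at 60° (staggered): CH2Cl(0°)/SH(60°) gauche 1.0; CH2Cl(0°)/OCH3(300°) gauche 0.8; Br(120°)/SH(60°) gauche 0.8; iPr(240°)/OCH3(300°) gauche 1.1 → 3.7 kcal/mol.
SH at 120° (eclipsed): CH2Cl(0°)/OCH3(0°) eclipsed 2.8; Br(120°)/SH(120°) eclipsed 2.3; iPr(240°)/H(240°) eclipsed 2.3 → 7.4 kcal/mol.
SH at 180° (staggered): CH2Cl(0°)/OCH3(60°) gauche 0.8; Br(120°)/SH(180°) gauche 0.8; Br(120°)/OCH3(60°) gauche 0.8; iPr(240°)/SH(180°) gauche 1.2 → 3.6 kcal/mol.
SH at 240° (eclipsed): CH2Cl(0°)/H(0°) eclipsed 1.8; Br(120°)/OCH3(120°) eclipsed 2.8; iPr(240°)/SH(240°) eclipsed 3.3 → 7.9 kcal/mol.
SH at 300° (staggered): CH2Cl(0°)/SH(300°) gauche 1.0; Br(120°)/OCH3(180°) gauche 0.8; iPr(240°)/SH(300°) gauche 1.2; iPr(240°)/OCH3(180°) gauche 1.1 → 4.1 kcal/mol.
Max at 0° (8.2 kcal/mol), min at 180° (3.6 kcal/mol); barrier = 4.6 kcal/mol.

4.6 kcal/mol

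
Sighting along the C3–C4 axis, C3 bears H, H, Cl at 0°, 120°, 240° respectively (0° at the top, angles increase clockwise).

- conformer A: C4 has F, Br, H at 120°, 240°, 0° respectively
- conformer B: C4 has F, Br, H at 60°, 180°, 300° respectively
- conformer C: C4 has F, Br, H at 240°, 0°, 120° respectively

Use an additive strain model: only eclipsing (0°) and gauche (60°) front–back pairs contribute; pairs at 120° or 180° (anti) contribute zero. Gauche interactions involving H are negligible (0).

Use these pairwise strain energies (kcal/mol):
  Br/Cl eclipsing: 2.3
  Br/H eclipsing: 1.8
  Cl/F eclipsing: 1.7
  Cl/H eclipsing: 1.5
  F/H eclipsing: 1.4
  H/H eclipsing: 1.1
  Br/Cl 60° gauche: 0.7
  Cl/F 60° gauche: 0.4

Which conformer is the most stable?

B

A (eclipsed): H–H eclipsed, H–F eclipsed, Cl–Br eclipsed; 1.1 + 1.4 + 2.3 = 4.8 kcal/mol.
B (staggered): Cl–Br gauche; 0.7 = 0.7 kcal/mol.
C (eclipsed): H–Br eclipsed, H–H eclipsed, Cl–F eclipsed; 1.8 + 1.1 + 1.7 = 4.6 kcal/mol.
B has the lowest total (0.7 kcal/mol).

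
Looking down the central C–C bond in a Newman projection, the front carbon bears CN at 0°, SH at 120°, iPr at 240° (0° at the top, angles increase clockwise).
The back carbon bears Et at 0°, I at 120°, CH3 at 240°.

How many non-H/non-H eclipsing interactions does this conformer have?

Non-H eclipsing pairs: CN(0°)/Et(0°); SH(120°)/I(120°); iPr(240°)/CH3(240°) — 3 interactions.

3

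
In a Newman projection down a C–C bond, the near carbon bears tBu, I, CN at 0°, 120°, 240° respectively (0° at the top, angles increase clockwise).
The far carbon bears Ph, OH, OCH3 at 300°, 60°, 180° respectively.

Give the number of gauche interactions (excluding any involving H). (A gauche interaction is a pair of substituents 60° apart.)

6

Non-H gauche pairs: tBu(0°)/Ph(300°); tBu(0°)/OH(60°); I(120°)/OH(60°); I(120°)/OCH3(180°); CN(240°)/Ph(300°); CN(240°)/OCH3(180°) — 6 interactions.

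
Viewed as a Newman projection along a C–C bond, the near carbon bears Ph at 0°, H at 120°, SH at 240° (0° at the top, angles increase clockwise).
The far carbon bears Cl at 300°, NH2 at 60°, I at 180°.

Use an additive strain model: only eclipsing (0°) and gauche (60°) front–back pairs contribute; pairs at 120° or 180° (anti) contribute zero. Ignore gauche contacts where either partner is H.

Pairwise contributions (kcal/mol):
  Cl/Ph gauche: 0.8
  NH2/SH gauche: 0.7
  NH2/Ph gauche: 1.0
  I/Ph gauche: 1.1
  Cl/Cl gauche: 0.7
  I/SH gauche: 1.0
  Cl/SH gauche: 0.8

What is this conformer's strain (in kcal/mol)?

This conformer (staggered): Ph(0°)/Cl(300°) gauche 0.8; Ph(0°)/NH2(60°) gauche 1.0; SH(240°)/Cl(300°) gauche 0.8; SH(240°)/I(180°) gauche 1.0 → 3.6 kcal/mol.

3.6 kcal/mol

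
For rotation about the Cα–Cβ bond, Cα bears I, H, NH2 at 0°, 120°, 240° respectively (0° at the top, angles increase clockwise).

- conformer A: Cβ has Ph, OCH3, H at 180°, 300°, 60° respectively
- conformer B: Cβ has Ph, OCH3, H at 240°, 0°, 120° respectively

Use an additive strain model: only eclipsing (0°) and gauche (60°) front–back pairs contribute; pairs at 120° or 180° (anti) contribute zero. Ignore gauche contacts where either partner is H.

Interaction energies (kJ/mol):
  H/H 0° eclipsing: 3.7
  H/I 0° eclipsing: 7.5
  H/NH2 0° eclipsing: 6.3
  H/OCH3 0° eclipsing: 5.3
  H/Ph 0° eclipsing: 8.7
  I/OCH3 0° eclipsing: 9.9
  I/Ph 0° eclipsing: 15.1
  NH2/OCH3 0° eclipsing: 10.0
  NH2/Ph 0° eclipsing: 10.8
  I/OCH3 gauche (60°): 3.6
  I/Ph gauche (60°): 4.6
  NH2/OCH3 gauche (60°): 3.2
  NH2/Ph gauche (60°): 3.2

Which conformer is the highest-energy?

A (staggered): I(0°)/OCH3(300°) gauche 3.6; NH2(240°)/Ph(180°) gauche 3.2; NH2(240°)/OCH3(300°) gauche 3.2 → 10.0 kJ/mol.
B (eclipsed): I(0°)/OCH3(0°) eclipsed 9.9; H(120°)/H(120°) eclipsed 3.7; NH2(240°)/Ph(240°) eclipsed 10.8 → 24.4 kJ/mol.
B has the highest total (24.4 kJ/mol).

B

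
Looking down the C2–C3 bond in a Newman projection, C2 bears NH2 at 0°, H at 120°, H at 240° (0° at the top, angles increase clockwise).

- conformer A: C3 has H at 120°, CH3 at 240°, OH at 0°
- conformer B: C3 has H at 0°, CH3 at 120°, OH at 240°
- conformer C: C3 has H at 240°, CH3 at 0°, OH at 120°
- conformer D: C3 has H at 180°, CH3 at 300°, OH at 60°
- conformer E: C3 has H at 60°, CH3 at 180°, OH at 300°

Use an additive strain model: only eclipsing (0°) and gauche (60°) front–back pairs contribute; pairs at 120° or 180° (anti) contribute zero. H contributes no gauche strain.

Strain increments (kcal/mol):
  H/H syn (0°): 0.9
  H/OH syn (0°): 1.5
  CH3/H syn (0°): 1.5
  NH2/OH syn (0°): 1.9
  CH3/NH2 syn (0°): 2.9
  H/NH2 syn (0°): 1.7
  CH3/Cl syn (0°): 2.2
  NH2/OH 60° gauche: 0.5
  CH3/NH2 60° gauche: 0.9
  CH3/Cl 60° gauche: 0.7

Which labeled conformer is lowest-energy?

E

A (eclipsed): NH2(0°)/OH(0°) eclipsed 1.9; H(120°)/H(120°) eclipsed 0.9; H(240°)/CH3(240°) eclipsed 1.5 → 4.3 kcal/mol.
B (eclipsed): NH2(0°)/H(0°) eclipsed 1.7; H(120°)/CH3(120°) eclipsed 1.5; H(240°)/OH(240°) eclipsed 1.5 → 4.7 kcal/mol.
C (eclipsed): NH2(0°)/CH3(0°) eclipsed 2.9; H(120°)/OH(120°) eclipsed 1.5; H(240°)/H(240°) eclipsed 0.9 → 5.3 kcal/mol.
D (staggered): NH2(0°)/CH3(300°) gauche 0.9; NH2(0°)/OH(60°) gauche 0.5 → 1.4 kcal/mol.
E (staggered): NH2(0°)/OH(300°) gauche 0.5 → 0.5 kcal/mol.
E has the lowest total (0.5 kcal/mol).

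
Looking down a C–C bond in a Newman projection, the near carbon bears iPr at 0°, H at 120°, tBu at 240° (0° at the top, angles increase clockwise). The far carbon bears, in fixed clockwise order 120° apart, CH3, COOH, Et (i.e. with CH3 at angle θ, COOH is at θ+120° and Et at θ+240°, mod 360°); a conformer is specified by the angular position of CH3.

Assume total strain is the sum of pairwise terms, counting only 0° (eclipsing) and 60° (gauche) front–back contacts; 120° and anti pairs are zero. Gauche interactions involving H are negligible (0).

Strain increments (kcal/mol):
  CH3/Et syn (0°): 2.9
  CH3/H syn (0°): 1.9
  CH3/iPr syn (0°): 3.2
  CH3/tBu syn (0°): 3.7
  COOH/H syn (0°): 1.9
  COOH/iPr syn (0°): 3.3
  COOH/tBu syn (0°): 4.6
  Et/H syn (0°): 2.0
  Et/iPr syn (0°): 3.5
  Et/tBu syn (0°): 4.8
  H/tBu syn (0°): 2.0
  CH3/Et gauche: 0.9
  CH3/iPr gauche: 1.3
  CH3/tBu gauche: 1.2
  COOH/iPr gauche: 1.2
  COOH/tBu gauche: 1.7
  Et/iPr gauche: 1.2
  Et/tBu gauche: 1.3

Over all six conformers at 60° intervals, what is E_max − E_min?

CH3 at 0° (eclipsed): iPr–CH3 eclipsed, H–COOH eclipsed, tBu–Et eclipsed; 3.2 + 1.9 + 4.8 = 9.9 kcal/mol.
CH3 at 60° (staggered): iPr–CH3 gauche, iPr–Et gauche, tBu–COOH gauche, tBu–Et gauche; 1.3 + 1.2 + 1.7 + 1.3 = 5.5 kcal/mol.
CH3 at 120° (eclipsed): iPr–Et eclipsed, H–CH3 eclipsed, tBu–COOH eclipsed; 3.5 + 1.9 + 4.6 = 10.0 kcal/mol.
CH3 at 180° (staggered): iPr–COOH gauche, iPr–Et gauche, tBu–CH3 gauche, tBu–COOH gauche; 1.2 + 1.2 + 1.2 + 1.7 = 5.3 kcal/mol.
CH3 at 240° (eclipsed): iPr–COOH eclipsed, H–Et eclipsed, tBu–CH3 eclipsed; 3.3 + 2.0 + 3.7 = 9.0 kcal/mol.
CH3 at 300° (staggered): iPr–CH3 gauche, iPr–COOH gauche, tBu–CH3 gauche, tBu–Et gauche; 1.3 + 1.2 + 1.2 + 1.3 = 5.0 kcal/mol.
Max at 120° (10.0 kcal/mol), min at 300° (5.0 kcal/mol); barrier = 5.0 kcal/mol.

5.0 kcal/mol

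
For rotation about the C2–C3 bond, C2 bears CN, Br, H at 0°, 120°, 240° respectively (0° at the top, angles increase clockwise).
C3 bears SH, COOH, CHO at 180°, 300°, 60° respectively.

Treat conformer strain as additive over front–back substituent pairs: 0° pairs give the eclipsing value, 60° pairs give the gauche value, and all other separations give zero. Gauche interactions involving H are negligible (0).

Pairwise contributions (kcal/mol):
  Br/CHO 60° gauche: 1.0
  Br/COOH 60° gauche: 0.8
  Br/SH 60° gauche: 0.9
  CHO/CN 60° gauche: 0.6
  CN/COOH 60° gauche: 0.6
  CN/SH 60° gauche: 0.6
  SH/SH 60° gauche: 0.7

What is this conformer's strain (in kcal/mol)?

This conformer (staggered): CN(0°)/COOH(300°) gauche 0.6; CN(0°)/CHO(60°) gauche 0.6; Br(120°)/SH(180°) gauche 0.9; Br(120°)/CHO(60°) gauche 1.0 → 3.1 kcal/mol.

3.1 kcal/mol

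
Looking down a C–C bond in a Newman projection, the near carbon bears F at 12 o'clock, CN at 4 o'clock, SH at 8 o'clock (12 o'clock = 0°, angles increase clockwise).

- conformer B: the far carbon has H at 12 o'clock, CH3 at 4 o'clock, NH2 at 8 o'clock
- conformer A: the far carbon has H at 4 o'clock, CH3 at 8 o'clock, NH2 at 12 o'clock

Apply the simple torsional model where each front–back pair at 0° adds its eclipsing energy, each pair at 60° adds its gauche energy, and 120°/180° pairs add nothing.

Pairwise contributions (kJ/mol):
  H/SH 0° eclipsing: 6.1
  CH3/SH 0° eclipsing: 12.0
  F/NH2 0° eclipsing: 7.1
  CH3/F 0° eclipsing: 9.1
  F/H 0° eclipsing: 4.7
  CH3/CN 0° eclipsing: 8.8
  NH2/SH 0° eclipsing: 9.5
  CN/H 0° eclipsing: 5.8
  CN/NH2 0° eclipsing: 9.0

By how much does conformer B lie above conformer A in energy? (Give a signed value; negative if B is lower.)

-1.9 kJ/mol

B (eclipsed): F–H eclipsed, CN–CH3 eclipsed, SH–NH2 eclipsed; 4.7 + 8.8 + 9.5 = 23.0 kJ/mol.
A (eclipsed): F–NH2 eclipsed, CN–H eclipsed, SH–CH3 eclipsed; 7.1 + 5.8 + 12.0 = 24.9 kJ/mol.
E(B) − E(A) = 23.0 − 24.9 = -1.9 kJ/mol.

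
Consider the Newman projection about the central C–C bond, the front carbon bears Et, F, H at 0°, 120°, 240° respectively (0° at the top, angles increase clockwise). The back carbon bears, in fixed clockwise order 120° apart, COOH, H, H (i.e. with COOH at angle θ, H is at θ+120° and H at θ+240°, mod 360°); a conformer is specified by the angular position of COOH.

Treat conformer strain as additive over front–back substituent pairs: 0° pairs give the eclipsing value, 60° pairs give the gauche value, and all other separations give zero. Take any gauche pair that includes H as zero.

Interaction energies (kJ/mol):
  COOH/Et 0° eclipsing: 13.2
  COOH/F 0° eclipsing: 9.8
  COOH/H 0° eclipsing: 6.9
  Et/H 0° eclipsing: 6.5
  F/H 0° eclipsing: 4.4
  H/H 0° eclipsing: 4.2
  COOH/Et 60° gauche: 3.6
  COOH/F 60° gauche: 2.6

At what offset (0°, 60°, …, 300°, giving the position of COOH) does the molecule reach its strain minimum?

180°

COOH at 0° is eclipsed. Et at 0° is eclipsed with COOH at 0° (13.2); F at 120° is eclipsed with H at 120° (4.4); H at 240° is eclipsed with H at 240° (4.2). Total 21.8 kJ/mol.
COOH at 60° is staggered. Et at 0° is gauche with COOH at 60° (3.6); F at 120° is gauche with COOH at 60° (2.6). Total 6.2 kJ/mol.
COOH at 120° is eclipsed. Et at 0° is eclipsed with H at 0° (6.5); F at 120° is eclipsed with COOH at 120° (9.8); H at 240° is eclipsed with H at 240° (4.2). Total 20.5 kJ/mol.
COOH at 180° is staggered. F at 120° is gauche with COOH at 180° (2.6). Total 2.6 kJ/mol.
COOH at 240° is eclipsed. Et at 0° is eclipsed with H at 0° (6.5); F at 120° is eclipsed with H at 120° (4.4); H at 240° is eclipsed with COOH at 240° (6.9). Total 17.8 kJ/mol.
COOH at 300° is staggered. Et at 0° is gauche with COOH at 300° (3.6). Total 3.6 kJ/mol.
The minimum (2.6 kJ/mol) occurs with COOH at 180°.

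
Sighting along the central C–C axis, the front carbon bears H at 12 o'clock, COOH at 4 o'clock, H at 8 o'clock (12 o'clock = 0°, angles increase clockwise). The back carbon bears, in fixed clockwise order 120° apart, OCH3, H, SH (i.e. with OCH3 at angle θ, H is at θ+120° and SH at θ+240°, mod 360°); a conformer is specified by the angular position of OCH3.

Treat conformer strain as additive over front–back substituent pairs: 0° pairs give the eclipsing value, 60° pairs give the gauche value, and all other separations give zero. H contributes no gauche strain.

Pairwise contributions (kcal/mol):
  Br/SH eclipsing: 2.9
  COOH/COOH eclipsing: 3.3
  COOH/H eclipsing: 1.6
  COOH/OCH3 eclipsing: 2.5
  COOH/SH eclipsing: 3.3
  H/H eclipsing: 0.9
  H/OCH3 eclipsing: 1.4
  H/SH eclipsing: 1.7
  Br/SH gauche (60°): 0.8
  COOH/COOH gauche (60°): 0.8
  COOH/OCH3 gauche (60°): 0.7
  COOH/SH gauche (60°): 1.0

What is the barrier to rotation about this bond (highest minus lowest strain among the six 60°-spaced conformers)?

OCH3 at 0° (eclipsed): H–OCH3 eclipsed, COOH–H eclipsed, H–SH eclipsed; 1.4 + 1.6 + 1.7 = 4.7 kcal/mol.
OCH3 at 60° (staggered): COOH–OCH3 gauche; 0.7 = 0.7 kcal/mol.
OCH3 at 120° (eclipsed): H–SH eclipsed, COOH–OCH3 eclipsed, H–H eclipsed; 1.7 + 2.5 + 0.9 = 5.1 kcal/mol.
OCH3 at 180° (staggered): COOH–OCH3 gauche, COOH–SH gauche; 0.7 + 1.0 = 1.7 kcal/mol.
OCH3 at 240° (eclipsed): H–H eclipsed, COOH–SH eclipsed, H–OCH3 eclipsed; 0.9 + 3.3 + 1.4 = 5.6 kcal/mol.
OCH3 at 300° (staggered): COOH–SH gauche; 1.0 = 1.0 kcal/mol.
Max at 240° (5.6 kcal/mol), min at 60° (0.7 kcal/mol); barrier = 4.9 kcal/mol.

4.9 kcal/mol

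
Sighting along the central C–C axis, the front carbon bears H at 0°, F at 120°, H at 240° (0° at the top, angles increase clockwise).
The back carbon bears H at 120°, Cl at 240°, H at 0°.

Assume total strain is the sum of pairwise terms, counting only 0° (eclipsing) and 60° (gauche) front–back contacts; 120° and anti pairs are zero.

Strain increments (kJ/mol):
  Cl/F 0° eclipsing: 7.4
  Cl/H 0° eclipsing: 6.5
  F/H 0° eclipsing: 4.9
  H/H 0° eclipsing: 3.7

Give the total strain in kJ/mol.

15.1 kJ/mol

This conformer (eclipsed): H(0°)/H(0°) eclipsed 3.7; F(120°)/H(120°) eclipsed 4.9; H(240°)/Cl(240°) eclipsed 6.5 → 15.1 kJ/mol.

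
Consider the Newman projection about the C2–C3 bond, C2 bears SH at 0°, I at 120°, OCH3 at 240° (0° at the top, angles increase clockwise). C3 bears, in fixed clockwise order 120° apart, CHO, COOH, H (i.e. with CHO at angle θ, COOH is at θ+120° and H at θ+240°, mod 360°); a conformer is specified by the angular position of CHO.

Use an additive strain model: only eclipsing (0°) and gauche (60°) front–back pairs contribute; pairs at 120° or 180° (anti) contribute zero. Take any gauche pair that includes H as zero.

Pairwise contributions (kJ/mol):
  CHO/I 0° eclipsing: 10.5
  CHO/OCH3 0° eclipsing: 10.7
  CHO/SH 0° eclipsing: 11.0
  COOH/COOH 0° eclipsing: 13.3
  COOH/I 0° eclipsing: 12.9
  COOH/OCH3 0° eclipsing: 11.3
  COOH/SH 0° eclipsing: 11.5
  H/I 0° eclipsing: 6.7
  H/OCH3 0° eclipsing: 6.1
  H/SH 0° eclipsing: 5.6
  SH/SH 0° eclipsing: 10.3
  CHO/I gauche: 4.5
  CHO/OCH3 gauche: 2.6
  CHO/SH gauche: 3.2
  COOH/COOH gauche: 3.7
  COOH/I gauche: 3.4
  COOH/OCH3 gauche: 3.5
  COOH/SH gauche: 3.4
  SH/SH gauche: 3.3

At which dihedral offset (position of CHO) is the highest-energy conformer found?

0°

CHO at 0° (eclipsed): SH(0°)/CHO(0°) eclipsed 11.0; I(120°)/COOH(120°) eclipsed 12.9; OCH3(240°)/H(240°) eclipsed 6.1 → 30.0 kJ/mol.
CHO at 60° (staggered): SH(0°)/CHO(60°) gauche 3.2; I(120°)/CHO(60°) gauche 4.5; I(120°)/COOH(180°) gauche 3.4; OCH3(240°)/COOH(180°) gauche 3.5 → 14.6 kJ/mol.
CHO at 120° (eclipsed): SH(0°)/H(0°) eclipsed 5.6; I(120°)/CHO(120°) eclipsed 10.5; OCH3(240°)/COOH(240°) eclipsed 11.3 → 27.4 kJ/mol.
CHO at 180° (staggered): SH(0°)/COOH(300°) gauche 3.4; I(120°)/CHO(180°) gauche 4.5; OCH3(240°)/CHO(180°) gauche 2.6; OCH3(240°)/COOH(300°) gauche 3.5 → 14.0 kJ/mol.
CHO at 240° (eclipsed): SH(0°)/COOH(0°) eclipsed 11.5; I(120°)/H(120°) eclipsed 6.7; OCH3(240°)/CHO(240°) eclipsed 10.7 → 28.9 kJ/mol.
CHO at 300° (staggered): SH(0°)/CHO(300°) gauche 3.2; SH(0°)/COOH(60°) gauche 3.4; I(120°)/COOH(60°) gauche 3.4; OCH3(240°)/CHO(300°) gauche 2.6 → 12.6 kJ/mol.
The maximum (30.0 kJ/mol) occurs with CHO at 0°.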